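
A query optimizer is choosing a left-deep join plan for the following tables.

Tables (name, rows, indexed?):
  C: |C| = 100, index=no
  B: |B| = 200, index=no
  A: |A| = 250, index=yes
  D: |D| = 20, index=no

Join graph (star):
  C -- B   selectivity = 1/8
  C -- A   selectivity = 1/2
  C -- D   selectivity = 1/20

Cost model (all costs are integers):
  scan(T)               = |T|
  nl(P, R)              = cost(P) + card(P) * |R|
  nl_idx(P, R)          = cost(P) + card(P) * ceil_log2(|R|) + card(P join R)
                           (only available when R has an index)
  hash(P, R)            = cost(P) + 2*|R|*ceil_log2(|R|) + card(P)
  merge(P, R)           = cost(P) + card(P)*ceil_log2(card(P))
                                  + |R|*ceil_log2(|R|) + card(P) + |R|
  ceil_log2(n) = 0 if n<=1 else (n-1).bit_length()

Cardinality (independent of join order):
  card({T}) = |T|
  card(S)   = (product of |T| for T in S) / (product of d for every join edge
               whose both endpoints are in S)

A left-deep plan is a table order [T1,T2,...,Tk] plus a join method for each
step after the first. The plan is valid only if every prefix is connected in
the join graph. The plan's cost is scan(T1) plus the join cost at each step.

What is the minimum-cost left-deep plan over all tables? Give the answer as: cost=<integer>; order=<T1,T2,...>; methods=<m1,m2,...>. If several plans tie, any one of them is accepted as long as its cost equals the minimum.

cost=9500; order=C,D,B,A; methods=hash,merge,hash

Selinger DP (subsets sized 1..n):
  {C}: scan cost=100, card=100
  {B}: scan cost=200, card=200
  {A}: scan cost=250, card=250
  {D}: scan cost=20, card=20
  {BC}: card=2500; try (C,hash)→1800, (B,merge)→2700, (C,merge)→2800, (B,hash)→3400, (B,nl)→20100, (C,nl)→20200; best=1800 via (C,hash)
  {AC}: card=12500; try (C,hash)→1900, (A,merge)→3150, (C,merge)→3300, (A,hash)→4200, (A,nl_idx)→13400, (A,nl)→25100 …(+1); best=1900 via (C,hash)
  {CD}: card=100; try (D,hash)→400, (C,merge)→940, (D,merge)→1020, (C,hash)→1440, (C,nl)→2020, (D,nl)→2100; best=400 via (D,hash)
  {ABC}: card=312500; try (A,hash)→8300, (B,hash)→17600, (A,merge)→36550, (B,merge)→191200, (A,nl_idx)→334300, (A,nl)→626800 …(+1); best=8300 via (A,hash)
  {BCD}: card=2500; try (B,merge)→3000, (B,hash)→3700, (D,hash)→4500, (B,nl)→20400, (D,merge)→34420, (D,nl)→51800; best=3000 via (B,merge)
  {ACD}: card=12500; try (A,merge)→3450, (A,hash)→4500, (A,nl_idx)→13700, (D,hash)→14600, (A,nl)→25400, (D,merge)→189520 …(+1); best=3450 via (A,merge)
  {ABCD}: card=312500; try (A,hash)→9500, (B,hash)→19150, (A,merge)→37750, (B,merge)→192750, (D,hash)→321000, (A,nl_idx)→335500 …(+4); best=9500 via (A,hash)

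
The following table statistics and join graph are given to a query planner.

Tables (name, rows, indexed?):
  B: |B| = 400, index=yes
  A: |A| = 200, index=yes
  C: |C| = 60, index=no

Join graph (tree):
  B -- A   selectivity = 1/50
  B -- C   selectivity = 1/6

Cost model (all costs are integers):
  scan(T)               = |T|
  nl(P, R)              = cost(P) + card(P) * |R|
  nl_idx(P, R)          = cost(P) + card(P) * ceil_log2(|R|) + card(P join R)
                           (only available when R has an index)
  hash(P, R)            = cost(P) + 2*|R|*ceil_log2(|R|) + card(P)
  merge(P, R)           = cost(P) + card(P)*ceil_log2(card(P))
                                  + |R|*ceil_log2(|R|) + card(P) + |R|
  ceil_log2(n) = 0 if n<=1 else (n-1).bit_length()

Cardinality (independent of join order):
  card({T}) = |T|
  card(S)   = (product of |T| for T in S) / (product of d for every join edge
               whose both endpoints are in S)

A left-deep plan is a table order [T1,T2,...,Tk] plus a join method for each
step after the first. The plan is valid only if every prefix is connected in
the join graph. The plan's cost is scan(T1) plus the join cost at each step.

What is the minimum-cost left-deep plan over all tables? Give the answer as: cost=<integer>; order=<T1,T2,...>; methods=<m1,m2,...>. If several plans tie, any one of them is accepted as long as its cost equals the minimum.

Selinger DP (subsets sized 1..n):
  {B}: scan cost=400, card=400
  {A}: scan cost=200, card=200
  {C}: scan cost=60, card=60
  {AB}: card=1600; try (B,nl_idx)→3600, (A,hash)→4000, (A,nl_idx)→5200, (B,merge)→6000, (A,merge)→6200, (B,hash)→7600 …(+2); best=3600 via (B,nl_idx)
  {BC}: card=4000; try (C,hash)→1520, (B,merge)→4480, (B,nl_idx)→4600, (C,merge)→4820, (B,hash)→7320, (B,nl)→24060 …(+1); best=1520 via (C,hash)
  {ABC}: card=16000; try (C,hash)→5920, (A,hash)→8720, (C,merge)→23220, (A,nl_idx)→49520, (A,merge)→55320, (C,nl)→99600 …(+1); best=5920 via (C,hash)

cost=5920; order=A,B,C; methods=nl_idx,hash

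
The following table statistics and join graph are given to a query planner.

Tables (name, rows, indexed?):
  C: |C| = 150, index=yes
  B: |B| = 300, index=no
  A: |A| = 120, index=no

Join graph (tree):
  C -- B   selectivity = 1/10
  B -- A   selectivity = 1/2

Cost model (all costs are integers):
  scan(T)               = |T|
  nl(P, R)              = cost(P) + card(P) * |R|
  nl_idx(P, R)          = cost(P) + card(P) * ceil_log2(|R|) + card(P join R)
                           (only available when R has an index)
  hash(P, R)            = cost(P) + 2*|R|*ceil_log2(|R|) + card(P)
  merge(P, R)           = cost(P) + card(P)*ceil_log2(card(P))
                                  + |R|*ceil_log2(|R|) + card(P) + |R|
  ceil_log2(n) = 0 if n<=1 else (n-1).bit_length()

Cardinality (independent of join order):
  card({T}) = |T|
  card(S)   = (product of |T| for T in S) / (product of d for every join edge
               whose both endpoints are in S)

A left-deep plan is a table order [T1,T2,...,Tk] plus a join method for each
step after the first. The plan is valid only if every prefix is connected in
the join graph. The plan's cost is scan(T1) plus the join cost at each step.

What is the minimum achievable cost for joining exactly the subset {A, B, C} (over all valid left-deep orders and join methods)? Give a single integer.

9180

Selinger DP over subsets of {A,B,C}:
  {C}: scan cost=150, card=150
  {B}: scan cost=300, card=300
  {A}: scan cost=120, card=120
  {BC}: card=4500; try (C,hash)→3000, (B,merge)→4500, (C,merge)→4650, (B,hash)→5700, (C,nl_idx)→7200, (B,nl)→45150 …(+1); best=3000 via (C,hash)
  {AB}: card=18000; try (A,hash)→2280, (B,merge)→4080, (A,merge)→4260, (B,hash)→5640, (B,nl)→36120, (A,nl)→36300; best=2280 via (A,hash)
  {ABC}: card=270000; try (A,hash)→9180, (C,hash)→22680, (A,merge)→66960, (C,merge)→291630, (C,nl_idx)→416280, (A,nl)→543000 …(+1); best=9180 via (A,hash)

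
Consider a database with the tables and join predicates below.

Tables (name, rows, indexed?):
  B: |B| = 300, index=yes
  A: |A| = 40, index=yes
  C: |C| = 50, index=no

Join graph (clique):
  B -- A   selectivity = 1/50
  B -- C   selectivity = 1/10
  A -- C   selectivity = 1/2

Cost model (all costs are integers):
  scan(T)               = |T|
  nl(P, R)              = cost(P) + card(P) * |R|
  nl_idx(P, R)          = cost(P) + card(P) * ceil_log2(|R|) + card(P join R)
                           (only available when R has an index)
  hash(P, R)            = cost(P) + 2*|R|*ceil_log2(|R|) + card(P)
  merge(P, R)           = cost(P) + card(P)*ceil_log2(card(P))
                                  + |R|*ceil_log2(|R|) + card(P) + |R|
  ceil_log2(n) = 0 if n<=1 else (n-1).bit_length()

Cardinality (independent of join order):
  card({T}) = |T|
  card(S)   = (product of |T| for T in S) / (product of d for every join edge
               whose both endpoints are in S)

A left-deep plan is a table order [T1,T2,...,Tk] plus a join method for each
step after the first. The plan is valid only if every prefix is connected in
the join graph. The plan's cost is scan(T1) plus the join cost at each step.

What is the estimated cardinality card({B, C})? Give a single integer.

1500

Tables in S: B(300), C(50)
Edges inside S: B-C(d=10)
numerator = 300 * 50 = 15000
denominator = 10 = 10
card(S) = 15000 / 10 = 1500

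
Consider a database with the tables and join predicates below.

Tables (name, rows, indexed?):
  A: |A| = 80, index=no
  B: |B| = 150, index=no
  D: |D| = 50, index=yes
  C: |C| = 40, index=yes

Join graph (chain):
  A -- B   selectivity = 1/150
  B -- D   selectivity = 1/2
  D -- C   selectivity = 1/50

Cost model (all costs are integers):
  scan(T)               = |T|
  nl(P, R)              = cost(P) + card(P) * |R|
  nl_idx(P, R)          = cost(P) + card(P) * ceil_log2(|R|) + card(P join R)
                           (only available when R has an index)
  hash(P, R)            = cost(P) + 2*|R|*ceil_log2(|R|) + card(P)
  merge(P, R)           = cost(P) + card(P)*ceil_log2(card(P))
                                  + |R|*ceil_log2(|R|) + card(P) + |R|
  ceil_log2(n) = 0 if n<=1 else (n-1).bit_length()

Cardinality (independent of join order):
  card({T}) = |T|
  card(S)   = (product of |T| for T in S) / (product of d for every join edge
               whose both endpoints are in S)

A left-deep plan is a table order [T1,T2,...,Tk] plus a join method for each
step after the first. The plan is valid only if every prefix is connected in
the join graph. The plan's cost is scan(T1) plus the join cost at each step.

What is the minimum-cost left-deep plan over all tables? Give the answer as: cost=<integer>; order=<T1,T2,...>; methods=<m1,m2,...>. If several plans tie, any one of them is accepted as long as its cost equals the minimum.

Selinger DP (subsets sized 1..n):
  {A}: scan cost=80, card=80
  {B}: scan cost=150, card=150
  {D}: scan cost=50, card=50
  {C}: scan cost=40, card=40
  {AB}: card=80; try (A,hash)→1420, (B,merge)→2070, (A,merge)→2140, (B,hash)→2560, (B,nl)→12080, (A,nl)→12150; best=1420 via (A,hash)
  {BD}: card=3750; try (D,hash)→900, (B,merge)→1750, (D,merge)→1850, (B,hash)→2500, (D,nl_idx)→4800, (B,nl)→7550 …(+1); best=900 via (D,hash)
  {CD}: card=40; try (D,nl_idx)→320, (C,nl_idx)→390, (C,hash)→580, (D,merge)→670, (D,hash)→680, (C,merge)→680 …(+2); best=320 via (D,nl_idx)
  {ABD}: card=2000; try (D,hash)→2100, (D,merge)→2410, (D,nl_idx)→3900, (D,nl)→5420, (A,hash)→5770, (A,merge)→50290 …(+1); best=2100 via (D,hash)
  {BCD}: card=3000; try (B,merge)→1950, (B,hash)→2760, (C,hash)→5130, (B,nl)→6320, (C,nl_idx)→26400, (C,merge)→49930 …(+1); best=1950 via (B,merge)
  {ABCD}: card=1600; try (C,hash)→4580, (A,hash)→6070, (C,nl_idx)→15700, (C,merge)→26380, (A,merge)→41590, (C,nl)→82100 …(+1); best=4580 via (C,hash)

cost=4580; order=B,A,D,C; methods=hash,hash,hash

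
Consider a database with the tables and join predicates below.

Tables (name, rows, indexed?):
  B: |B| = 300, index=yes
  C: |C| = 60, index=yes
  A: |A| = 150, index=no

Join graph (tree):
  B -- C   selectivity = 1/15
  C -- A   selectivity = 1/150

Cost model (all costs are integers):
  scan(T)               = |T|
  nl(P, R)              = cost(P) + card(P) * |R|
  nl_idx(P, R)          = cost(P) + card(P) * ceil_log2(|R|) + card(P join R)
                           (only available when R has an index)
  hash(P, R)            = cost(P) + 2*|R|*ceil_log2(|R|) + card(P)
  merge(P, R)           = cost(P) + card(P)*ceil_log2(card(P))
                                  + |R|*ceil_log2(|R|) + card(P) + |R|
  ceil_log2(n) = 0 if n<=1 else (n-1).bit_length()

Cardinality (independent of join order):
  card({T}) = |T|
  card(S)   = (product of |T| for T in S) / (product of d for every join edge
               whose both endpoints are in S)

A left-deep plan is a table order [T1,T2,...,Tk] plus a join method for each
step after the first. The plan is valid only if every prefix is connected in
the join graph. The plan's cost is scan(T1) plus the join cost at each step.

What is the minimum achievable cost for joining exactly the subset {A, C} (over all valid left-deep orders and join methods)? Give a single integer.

1020

Selinger DP over subsets of {A,C}:
  {C}: scan cost=60, card=60
  {A}: scan cost=150, card=150
  {AC}: card=60; try (C,hash)→1020, (C,nl_idx)→1110, (A,merge)→1830, (C,merge)→1920, (A,hash)→2520, (A,nl)→9060 …(+1); best=1020 via (C,hash)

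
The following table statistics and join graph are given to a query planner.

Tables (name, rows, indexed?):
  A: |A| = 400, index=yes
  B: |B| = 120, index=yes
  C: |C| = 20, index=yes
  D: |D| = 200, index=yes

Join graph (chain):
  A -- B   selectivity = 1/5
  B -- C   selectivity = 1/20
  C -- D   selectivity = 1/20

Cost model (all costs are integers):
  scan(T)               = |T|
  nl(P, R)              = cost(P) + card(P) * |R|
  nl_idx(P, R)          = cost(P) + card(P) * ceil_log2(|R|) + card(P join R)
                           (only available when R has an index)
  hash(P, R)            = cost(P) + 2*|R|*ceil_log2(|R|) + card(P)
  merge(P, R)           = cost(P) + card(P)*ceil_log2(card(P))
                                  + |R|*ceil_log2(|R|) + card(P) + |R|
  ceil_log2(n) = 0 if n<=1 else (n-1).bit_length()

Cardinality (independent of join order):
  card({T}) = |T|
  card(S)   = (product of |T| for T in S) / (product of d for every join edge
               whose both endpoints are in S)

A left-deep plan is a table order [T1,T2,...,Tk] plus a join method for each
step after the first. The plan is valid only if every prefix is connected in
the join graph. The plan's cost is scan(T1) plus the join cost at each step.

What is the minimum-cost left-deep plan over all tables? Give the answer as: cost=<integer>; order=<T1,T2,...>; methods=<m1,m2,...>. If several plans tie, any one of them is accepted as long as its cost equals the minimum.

cost=10660; order=C,D,B,A; methods=nl_idx,hash,hash

Selinger DP (subsets sized 1..n):
  {A}: scan cost=400, card=400
  {B}: scan cost=120, card=120
  {C}: scan cost=20, card=20
  {D}: scan cost=200, card=200
  {AB}: card=9600; try (B,hash)→2480, (A,merge)→5080, (B,merge)→5360, (A,hash)→7440, (A,nl_idx)→10800, (B,nl_idx)→12800 …(+2); best=2480 via (B,hash)
  {BC}: card=120; try (B,nl_idx)→280, (C,hash)→440, (C,nl_idx)→840, (B,merge)→1100, (C,merge)→1200, (B,hash)→1720 …(+2); best=280 via (B,nl_idx)
  {CD}: card=200; try (D,nl_idx)→380, (C,hash)→600, (C,nl_idx)→1400, (D,merge)→1940, (C,merge)→2120, (D,hash)→3240 …(+2); best=380 via (D,nl_idx)
  {ABC}: card=9600; try (A,merge)→5240, (A,hash)→7600, (A,nl_idx)→10960, (C,hash)→12280, (A,nl)→48280, (C,nl_idx)→60080 …(+2); best=5240 via (A,merge)
  {BCD}: card=1200; try (B,hash)→2260, (D,nl_idx)→2440, (B,nl_idx)→2980, (D,merge)→3040, (B,merge)→3140, (D,hash)→3600 …(+2); best=2260 via (B,hash)
  {ABCD}: card=96000; try (A,hash)→10660, (D,hash)→18040, (A,merge)→20660, (A,nl_idx)→109060, (D,merge)→151040, (D,nl_idx)→178040 …(+2); best=10660 via (A,hash)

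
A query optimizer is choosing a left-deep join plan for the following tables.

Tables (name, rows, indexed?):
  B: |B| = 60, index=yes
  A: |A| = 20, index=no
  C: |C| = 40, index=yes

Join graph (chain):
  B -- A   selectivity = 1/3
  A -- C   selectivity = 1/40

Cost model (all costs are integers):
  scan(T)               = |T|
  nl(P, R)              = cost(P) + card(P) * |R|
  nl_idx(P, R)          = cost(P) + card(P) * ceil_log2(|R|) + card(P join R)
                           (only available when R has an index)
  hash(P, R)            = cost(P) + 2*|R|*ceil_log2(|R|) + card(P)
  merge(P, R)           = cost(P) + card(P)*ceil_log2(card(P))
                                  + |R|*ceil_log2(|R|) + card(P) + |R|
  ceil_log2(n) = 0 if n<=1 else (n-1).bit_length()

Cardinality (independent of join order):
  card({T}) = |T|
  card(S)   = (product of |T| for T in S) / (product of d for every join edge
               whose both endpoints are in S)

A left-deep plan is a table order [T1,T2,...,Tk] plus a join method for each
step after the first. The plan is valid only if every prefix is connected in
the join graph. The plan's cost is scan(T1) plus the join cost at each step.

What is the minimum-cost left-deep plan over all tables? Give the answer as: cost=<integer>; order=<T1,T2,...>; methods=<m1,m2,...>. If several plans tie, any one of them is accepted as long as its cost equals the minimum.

cost=680; order=A,C,B; methods=nl_idx,nl_idx

Selinger DP (subsets sized 1..n):
  {B}: scan cost=60, card=60
  {A}: scan cost=20, card=20
  {C}: scan cost=40, card=40
  {AB}: card=400; try (A,hash)→320, (B,nl_idx)→540, (B,merge)→560, (A,merge)→600, (B,hash)→760, (B,nl)→1220 …(+1); best=320 via (A,hash)
  {AC}: card=20; try (C,nl_idx)→160, (A,hash)→280, (C,merge)→420, (A,merge)→440, (C,hash)→520, (C,nl)→820 …(+1); best=160 via (C,nl_idx)
  {ABC}: card=400; try (B,nl_idx)→680, (B,merge)→700, (B,hash)→900, (C,hash)→1200, (B,nl)→1360, (C,nl_idx)→3120 …(+2); best=680 via (B,nl_idx)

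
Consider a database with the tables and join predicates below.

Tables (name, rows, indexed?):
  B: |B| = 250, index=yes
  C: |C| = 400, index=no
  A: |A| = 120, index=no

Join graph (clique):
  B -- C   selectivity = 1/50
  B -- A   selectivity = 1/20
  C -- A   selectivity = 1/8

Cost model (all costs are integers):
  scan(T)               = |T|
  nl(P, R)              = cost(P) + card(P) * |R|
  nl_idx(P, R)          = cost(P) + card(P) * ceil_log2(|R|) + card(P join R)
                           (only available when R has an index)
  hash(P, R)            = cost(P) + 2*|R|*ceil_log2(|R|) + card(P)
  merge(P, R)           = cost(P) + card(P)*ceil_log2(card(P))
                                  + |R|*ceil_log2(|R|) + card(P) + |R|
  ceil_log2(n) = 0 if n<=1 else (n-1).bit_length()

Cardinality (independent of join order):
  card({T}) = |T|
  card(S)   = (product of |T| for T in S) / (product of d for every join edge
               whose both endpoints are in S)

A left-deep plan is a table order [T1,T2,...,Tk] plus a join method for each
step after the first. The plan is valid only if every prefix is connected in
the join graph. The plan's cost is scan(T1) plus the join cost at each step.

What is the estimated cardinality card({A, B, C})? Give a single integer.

1500

Tables in S: A(120), B(250), C(400)
Edges inside S: B-C(d=50), B-A(d=20), C-A(d=8)
numerator = 120 * 250 * 400 = 12000000
denominator = 50 * 20 * 8 = 8000
card(S) = 12000000 / 8000 = 1500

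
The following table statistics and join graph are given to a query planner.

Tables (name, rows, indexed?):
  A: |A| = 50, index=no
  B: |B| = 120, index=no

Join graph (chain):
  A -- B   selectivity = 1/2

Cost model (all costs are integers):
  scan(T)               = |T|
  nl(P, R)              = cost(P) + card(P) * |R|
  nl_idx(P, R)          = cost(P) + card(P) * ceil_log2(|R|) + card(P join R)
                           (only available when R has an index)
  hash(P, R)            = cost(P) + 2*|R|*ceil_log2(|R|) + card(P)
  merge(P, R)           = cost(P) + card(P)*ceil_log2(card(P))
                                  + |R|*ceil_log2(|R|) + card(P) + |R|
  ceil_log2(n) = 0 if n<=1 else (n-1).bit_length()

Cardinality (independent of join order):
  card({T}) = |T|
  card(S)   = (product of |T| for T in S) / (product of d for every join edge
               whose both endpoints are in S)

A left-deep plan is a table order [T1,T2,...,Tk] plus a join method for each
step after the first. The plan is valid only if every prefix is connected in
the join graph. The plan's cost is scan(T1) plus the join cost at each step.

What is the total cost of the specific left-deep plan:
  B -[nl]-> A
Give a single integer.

6120

step 1: scan B: cost=120, card=120
step 2: join A via nl
    card(P join A) = 120*50/(2) = 3000
    cost = 120 + 120*50 = 6120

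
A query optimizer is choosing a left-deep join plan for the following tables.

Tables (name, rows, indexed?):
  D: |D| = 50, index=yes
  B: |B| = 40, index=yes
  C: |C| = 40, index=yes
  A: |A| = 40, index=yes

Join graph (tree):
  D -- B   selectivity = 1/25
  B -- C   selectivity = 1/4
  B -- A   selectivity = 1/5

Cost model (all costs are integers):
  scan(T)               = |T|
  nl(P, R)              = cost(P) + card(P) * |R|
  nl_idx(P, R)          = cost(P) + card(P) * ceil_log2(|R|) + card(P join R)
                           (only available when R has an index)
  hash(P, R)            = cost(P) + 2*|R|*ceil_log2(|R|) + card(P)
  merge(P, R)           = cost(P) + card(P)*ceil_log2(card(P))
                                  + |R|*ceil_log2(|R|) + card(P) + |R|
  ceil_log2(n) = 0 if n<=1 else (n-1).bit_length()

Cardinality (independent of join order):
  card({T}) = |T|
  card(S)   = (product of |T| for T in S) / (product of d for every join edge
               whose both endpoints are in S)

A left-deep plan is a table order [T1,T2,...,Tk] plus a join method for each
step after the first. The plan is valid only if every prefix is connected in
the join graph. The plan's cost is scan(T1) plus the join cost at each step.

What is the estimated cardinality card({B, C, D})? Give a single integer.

Tables in S: B(40), C(40), D(50)
Edges inside S: D-B(d=25), B-C(d=4)
numerator = 40 * 40 * 50 = 80000
denominator = 25 * 4 = 100
card(S) = 80000 / 100 = 800

800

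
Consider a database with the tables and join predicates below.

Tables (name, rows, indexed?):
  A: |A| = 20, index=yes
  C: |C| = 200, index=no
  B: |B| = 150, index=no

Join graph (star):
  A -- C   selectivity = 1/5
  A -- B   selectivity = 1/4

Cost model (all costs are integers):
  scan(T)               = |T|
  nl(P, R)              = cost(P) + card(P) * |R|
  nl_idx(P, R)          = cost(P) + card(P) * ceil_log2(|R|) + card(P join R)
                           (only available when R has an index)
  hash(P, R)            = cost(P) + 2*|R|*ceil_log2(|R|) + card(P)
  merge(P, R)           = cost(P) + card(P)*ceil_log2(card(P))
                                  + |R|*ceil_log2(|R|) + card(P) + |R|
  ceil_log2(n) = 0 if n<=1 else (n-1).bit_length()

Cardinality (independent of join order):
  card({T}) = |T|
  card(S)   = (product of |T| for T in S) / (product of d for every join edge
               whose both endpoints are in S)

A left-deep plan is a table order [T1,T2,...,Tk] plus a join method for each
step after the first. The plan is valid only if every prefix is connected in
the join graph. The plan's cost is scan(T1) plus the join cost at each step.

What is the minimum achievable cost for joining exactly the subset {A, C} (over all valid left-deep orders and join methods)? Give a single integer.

Selinger DP over subsets of {A,C}:
  {A}: scan cost=20, card=20
  {C}: scan cost=200, card=200
  {AC}: card=800; try (A,hash)→600, (C,merge)→1940, (A,nl_idx)→2000, (A,merge)→2120, (C,hash)→3240, (C,nl)→4020 …(+1); best=600 via (A,hash)

600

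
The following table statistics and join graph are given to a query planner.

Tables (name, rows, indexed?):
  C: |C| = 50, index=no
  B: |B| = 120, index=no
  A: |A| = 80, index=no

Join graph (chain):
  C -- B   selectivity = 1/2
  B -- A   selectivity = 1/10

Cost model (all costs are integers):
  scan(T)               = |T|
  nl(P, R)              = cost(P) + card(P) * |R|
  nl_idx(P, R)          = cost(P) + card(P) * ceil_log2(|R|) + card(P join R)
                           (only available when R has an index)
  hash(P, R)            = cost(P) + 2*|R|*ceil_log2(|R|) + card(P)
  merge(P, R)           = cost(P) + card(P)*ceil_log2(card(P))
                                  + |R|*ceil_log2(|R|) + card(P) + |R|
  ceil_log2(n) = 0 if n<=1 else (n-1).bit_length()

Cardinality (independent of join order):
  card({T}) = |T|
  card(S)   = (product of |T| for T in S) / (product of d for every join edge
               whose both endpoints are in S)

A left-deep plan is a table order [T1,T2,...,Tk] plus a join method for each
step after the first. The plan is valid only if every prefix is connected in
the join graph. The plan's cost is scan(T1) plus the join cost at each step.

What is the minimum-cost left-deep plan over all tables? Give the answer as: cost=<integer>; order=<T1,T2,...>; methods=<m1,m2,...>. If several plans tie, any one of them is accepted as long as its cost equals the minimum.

Selinger DP (subsets sized 1..n):
  {C}: scan cost=50, card=50
  {B}: scan cost=120, card=120
  {A}: scan cost=80, card=80
  {BC}: card=3000; try (C,hash)→840, (B,merge)→1360, (C,merge)→1430, (B,hash)→1780, (B,nl)→6050, (C,nl)→6120; best=840 via (C,hash)
  {AB}: card=960; try (A,hash)→1360, (B,merge)→1680, (A,merge)→1720, (B,hash)→1840, (B,nl)→9680, (A,nl)→9720; best=1360 via (A,hash)
  {ABC}: card=24000; try (C,hash)→2920, (A,hash)→4960, (C,merge)→12270, (A,merge)→40480, (C,nl)→49360, (A,nl)→240840; best=2920 via (C,hash)

cost=2920; order=B,A,C; methods=hash,hash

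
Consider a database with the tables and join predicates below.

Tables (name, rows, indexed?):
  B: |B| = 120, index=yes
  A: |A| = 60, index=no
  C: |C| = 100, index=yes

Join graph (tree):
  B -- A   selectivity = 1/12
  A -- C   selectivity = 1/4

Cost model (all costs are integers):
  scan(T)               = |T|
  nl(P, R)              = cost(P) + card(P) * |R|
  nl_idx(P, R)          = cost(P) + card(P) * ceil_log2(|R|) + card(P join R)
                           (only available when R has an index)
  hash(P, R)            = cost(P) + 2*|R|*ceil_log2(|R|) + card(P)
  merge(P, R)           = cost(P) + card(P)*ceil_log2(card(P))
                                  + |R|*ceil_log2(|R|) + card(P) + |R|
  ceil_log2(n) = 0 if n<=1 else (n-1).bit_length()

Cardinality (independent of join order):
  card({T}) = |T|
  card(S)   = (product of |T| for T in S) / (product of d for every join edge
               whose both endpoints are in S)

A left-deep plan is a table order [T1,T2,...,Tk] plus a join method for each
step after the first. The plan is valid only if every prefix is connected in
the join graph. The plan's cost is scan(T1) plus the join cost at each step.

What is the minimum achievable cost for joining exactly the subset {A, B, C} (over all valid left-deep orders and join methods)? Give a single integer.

2960

Selinger DP over subsets of {A,B,C}:
  {B}: scan cost=120, card=120
  {A}: scan cost=60, card=60
  {C}: scan cost=100, card=100
  {AB}: card=600; try (A,hash)→960, (B,nl_idx)→1080, (B,merge)→1440, (A,merge)→1500, (B,hash)→1800, (B,nl)→7260 …(+1); best=960 via (A,hash)
  {AC}: card=1500; try (A,hash)→920, (C,merge)→1280, (A,merge)→1320, (C,hash)→1520, (C,nl_idx)→1980, (C,nl)→6060 …(+1); best=920 via (A,hash)
  {ABC}: card=15000; try (C,hash)→2960, (B,hash)→4100, (C,merge)→8360, (B,merge)→19880, (C,nl_idx)→20160, (B,nl_idx)→26420 …(+2); best=2960 via (C,hash)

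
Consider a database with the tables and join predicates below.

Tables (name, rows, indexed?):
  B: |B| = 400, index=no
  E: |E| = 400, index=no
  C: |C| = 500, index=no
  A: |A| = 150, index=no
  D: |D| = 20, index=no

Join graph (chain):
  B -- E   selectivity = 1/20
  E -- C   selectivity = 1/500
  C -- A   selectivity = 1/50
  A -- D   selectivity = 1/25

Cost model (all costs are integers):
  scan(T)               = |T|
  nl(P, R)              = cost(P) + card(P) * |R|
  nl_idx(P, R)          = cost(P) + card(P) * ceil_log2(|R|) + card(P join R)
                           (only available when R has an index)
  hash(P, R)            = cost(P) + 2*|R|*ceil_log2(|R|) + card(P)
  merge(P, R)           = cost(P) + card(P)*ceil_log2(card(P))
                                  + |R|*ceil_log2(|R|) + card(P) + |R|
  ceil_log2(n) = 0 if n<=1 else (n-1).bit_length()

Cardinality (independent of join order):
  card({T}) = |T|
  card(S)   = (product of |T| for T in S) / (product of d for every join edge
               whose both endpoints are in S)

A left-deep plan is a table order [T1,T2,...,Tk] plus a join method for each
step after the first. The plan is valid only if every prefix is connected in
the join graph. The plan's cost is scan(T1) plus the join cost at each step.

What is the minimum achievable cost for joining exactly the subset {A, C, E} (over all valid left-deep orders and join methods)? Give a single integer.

Selinger DP over subsets of {A,C,E}:
  {E}: scan cost=400, card=400
  {C}: scan cost=500, card=500
  {A}: scan cost=150, card=150
  {CE}: card=400; try (E,hash)→8200, (C,merge)→9400, (E,merge)→9500, (C,hash)→9800, (C,nl)→200400, (E,nl)→200500; best=8200 via (E,hash)
  {AC}: card=1500; try (A,hash)→3400, (C,merge)→6500, (A,merge)→6850, (C,hash)→9300, (C,nl)→75150, (A,nl)→75500; best=3400 via (A,hash)
  {ACE}: card=1200; try (A,hash)→11000, (E,hash)→12100, (A,merge)→13550, (E,merge)→25400, (A,nl)→68200, (E,nl)→603400; best=11000 via (A,hash)

11000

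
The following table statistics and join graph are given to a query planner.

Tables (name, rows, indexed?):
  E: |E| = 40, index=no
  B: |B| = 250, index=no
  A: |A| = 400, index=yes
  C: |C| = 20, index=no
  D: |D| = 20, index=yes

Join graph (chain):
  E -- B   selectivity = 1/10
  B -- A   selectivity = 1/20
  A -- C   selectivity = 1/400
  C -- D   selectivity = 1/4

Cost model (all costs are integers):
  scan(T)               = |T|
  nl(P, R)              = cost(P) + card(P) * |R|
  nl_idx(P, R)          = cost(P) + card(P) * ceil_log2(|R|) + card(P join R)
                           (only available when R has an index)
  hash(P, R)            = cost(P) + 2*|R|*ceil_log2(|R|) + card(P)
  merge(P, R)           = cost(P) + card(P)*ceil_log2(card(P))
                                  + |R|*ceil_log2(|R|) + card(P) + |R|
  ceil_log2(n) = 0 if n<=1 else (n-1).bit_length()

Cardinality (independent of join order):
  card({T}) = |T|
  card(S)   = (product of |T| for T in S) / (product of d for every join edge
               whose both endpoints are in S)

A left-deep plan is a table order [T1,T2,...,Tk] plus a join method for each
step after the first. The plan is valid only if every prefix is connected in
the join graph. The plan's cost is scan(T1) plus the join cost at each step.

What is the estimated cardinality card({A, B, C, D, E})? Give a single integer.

5000

Tables in S: A(400), B(250), C(20), D(20), E(40)
Edges inside S: E-B(d=10), B-A(d=20), A-C(d=400), C-D(d=4)
numerator = 400 * 250 * 20 * 20 * 40 = 1600000000
denominator = 10 * 20 * 400 * 4 = 320000
card(S) = 1600000000 / 320000 = 5000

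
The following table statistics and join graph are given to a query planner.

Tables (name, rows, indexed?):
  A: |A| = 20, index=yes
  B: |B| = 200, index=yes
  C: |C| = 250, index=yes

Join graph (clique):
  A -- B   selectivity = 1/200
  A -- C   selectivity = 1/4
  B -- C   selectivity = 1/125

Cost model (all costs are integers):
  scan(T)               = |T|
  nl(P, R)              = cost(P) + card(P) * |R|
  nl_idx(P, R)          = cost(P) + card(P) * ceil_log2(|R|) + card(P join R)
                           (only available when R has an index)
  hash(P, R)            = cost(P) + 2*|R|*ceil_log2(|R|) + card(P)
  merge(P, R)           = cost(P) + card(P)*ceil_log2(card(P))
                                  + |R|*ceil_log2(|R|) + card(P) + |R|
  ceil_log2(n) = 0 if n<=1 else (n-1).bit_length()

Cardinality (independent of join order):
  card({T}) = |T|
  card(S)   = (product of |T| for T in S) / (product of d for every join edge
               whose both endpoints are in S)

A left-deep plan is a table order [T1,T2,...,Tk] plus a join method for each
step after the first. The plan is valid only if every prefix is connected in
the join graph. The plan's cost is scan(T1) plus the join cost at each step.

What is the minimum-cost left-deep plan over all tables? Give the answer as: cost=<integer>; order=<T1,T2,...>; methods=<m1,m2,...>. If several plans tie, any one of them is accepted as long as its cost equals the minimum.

Selinger DP (subsets sized 1..n):
  {A}: scan cost=20, card=20
  {B}: scan cost=200, card=200
  {C}: scan cost=250, card=250
  {AB}: card=20; try (B,nl_idx)→200, (A,hash)→600, (A,nl_idx)→1220, (B,merge)→1940, (A,merge)→2120, (B,hash)→3240 …(+2); best=200 via (B,nl_idx)
  {AC}: card=1250; try (A,hash)→700, (C,nl_idx)→1430, (C,merge)→2390, (A,merge)→2620, (A,nl_idx)→2750, (C,hash)→4040 …(+2); best=700 via (A,hash)
  {BC}: card=400; try (C,nl_idx)→2200, (B,nl_idx)→2650, (B,hash)→3700, (C,merge)→4250, (B,merge)→4300, (C,hash)→4400 …(+2); best=2200 via (C,nl_idx)
  {ABC}: card=10; try (C,nl_idx)→370, (C,merge)→2570, (A,hash)→2800, (A,nl_idx)→4210, (C,hash)→4220, (B,hash)→5150 …(+6); best=370 via (C,nl_idx)

cost=370; order=A,B,C; methods=nl_idx,nl_idx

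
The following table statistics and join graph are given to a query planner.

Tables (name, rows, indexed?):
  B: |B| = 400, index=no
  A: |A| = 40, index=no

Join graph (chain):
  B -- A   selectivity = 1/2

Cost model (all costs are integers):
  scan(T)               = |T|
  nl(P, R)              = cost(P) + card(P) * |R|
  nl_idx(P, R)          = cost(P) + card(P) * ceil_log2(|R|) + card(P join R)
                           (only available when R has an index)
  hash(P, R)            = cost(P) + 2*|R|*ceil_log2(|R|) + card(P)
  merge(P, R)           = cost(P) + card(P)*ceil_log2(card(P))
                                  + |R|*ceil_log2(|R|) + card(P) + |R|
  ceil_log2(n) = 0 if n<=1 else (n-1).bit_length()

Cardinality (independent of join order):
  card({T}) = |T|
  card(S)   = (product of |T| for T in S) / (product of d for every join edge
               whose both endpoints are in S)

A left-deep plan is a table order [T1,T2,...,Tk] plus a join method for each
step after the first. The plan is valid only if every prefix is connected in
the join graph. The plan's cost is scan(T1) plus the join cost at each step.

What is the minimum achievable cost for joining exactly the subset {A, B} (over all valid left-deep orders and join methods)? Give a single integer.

Selinger DP over subsets of {A,B}:
  {B}: scan cost=400, card=400
  {A}: scan cost=40, card=40
  {AB}: card=8000; try (A,hash)→1280, (B,merge)→4320, (A,merge)→4680, (B,hash)→7280, (B,nl)→16040, (A,nl)→16400; best=1280 via (A,hash)

1280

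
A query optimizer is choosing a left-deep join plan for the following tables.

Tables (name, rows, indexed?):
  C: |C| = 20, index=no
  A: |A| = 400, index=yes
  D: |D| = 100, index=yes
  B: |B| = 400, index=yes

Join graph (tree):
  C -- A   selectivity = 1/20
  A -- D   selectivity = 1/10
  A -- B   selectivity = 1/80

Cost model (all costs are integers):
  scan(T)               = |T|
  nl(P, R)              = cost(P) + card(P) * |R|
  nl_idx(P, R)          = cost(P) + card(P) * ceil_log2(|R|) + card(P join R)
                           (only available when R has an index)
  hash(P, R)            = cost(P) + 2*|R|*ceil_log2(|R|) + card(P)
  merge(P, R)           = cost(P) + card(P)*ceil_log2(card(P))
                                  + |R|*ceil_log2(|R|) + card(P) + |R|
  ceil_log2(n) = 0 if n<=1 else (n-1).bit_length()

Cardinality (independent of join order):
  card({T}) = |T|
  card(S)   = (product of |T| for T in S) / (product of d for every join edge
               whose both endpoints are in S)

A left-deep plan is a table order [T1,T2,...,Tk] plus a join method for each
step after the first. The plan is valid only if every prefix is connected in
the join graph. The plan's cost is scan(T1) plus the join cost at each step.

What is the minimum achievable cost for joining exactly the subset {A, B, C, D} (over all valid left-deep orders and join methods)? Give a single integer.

Selinger DP over subsets of {A,B,C,D}:
  {C}: scan cost=20, card=20
  {A}: scan cost=400, card=400
  {D}: scan cost=100, card=100
  {B}: scan cost=400, card=400
  {AC}: card=400; try (A,nl_idx)→600, (C,hash)→1000, (A,merge)→4140, (C,merge)→4520, (A,hash)→7240, (A,nl)→8020 …(+1); best=600 via (A,nl_idx)
  {AD}: card=4000; try (D,hash)→2200, (A,merge)→4900, (A,nl_idx)→5000, (D,merge)→5200, (D,nl_idx)→7200, (A,hash)→7400 …(+2); best=2200 via (D,hash)
  {AB}: card=2000; try (B,nl_idx)→6000, (A,nl_idx)→6000, (B,hash)→8000, (A,hash)→8000, (B,merge)→8400, (A,merge)→8400 …(+2); best=6000 via (B,nl_idx)
  {ACD}: card=4000; try (D,hash)→2400, (D,merge)→5400, (C,hash)→6400, (D,nl_idx)→7400, (D,nl)→40600, (C,merge)→54320 …(+1); best=2400 via (D,hash)
  {ABC}: card=2000; try (B,nl_idx)→6200, (C,hash)→8200, (B,hash)→8200, (B,merge)→8600, (C,merge)→30120, (C,nl)→46000 …(+1); best=6200 via (B,nl_idx)
  {ABD}: card=20000; try (D,hash)→9400, (B,hash)→13400, (D,merge)→30800, (D,nl_idx)→40000, (B,merge)→58200, (B,nl_idx)→58200 …(+2); best=9400 via (D,hash)
  {ABCD}: card=20000; try (D,hash)→9600, (B,hash)→13600, (C,hash)→29600, (D,merge)→31000, (D,nl_idx)→40200, (B,merge)→58400 …(+5); best=9600 via (D,hash)

9600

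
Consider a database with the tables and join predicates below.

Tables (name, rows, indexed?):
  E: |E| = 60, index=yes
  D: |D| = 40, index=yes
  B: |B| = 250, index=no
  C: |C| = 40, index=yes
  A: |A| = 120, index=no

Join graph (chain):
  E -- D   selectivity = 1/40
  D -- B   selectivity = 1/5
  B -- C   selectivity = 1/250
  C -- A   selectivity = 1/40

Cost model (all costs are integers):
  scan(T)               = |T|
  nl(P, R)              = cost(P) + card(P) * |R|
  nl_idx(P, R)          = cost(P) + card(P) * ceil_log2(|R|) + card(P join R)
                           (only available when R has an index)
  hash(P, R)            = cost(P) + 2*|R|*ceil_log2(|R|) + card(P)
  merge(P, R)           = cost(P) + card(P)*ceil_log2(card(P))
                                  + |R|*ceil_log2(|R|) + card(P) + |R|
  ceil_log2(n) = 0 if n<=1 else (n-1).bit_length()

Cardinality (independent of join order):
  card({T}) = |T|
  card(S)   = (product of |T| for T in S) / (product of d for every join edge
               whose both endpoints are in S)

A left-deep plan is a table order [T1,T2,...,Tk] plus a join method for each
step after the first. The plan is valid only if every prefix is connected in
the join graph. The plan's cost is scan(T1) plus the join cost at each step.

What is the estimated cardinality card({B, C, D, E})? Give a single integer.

Tables in S: B(250), C(40), D(40), E(60)
Edges inside S: E-D(d=40), D-B(d=5), B-C(d=250)
numerator = 250 * 40 * 40 * 60 = 24000000
denominator = 40 * 5 * 250 = 50000
card(S) = 24000000 / 50000 = 480

480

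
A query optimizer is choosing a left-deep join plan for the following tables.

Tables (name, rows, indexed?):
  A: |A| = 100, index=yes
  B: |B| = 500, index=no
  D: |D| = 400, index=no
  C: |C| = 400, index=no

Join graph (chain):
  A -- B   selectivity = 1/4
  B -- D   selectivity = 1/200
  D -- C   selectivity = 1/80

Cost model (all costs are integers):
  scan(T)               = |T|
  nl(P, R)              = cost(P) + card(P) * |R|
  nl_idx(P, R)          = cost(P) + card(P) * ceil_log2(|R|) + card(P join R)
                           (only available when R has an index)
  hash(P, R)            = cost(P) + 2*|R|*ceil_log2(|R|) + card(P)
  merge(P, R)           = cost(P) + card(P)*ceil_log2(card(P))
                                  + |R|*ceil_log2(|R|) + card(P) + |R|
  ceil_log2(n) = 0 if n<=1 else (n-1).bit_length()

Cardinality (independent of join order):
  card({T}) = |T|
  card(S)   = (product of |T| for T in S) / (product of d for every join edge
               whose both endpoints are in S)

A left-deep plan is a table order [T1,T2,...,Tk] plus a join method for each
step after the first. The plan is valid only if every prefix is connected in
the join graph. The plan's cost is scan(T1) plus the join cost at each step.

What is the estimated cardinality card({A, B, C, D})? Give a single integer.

Tables in S: A(100), B(500), C(400), D(400)
Edges inside S: A-B(d=4), B-D(d=200), D-C(d=80)
numerator = 100 * 500 * 400 * 400 = 8000000000
denominator = 4 * 200 * 80 = 64000
card(S) = 8000000000 / 64000 = 125000

125000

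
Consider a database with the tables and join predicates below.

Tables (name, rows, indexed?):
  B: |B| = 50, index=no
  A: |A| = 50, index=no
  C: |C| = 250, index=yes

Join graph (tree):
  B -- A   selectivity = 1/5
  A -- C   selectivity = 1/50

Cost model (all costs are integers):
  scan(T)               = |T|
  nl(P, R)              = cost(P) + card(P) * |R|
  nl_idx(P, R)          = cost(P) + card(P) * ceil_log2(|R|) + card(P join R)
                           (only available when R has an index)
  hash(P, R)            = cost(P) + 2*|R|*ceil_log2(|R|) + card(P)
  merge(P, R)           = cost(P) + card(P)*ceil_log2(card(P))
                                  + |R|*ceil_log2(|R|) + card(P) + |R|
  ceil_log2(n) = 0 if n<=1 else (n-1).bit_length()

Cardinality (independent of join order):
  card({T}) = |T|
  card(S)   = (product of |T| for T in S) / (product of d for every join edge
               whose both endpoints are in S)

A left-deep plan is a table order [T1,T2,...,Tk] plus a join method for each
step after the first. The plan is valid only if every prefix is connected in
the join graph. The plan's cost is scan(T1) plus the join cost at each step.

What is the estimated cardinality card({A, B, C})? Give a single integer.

Tables in S: A(50), B(50), C(250)
Edges inside S: B-A(d=5), A-C(d=50)
numerator = 50 * 50 * 250 = 625000
denominator = 5 * 50 = 250
card(S) = 625000 / 250 = 2500

2500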